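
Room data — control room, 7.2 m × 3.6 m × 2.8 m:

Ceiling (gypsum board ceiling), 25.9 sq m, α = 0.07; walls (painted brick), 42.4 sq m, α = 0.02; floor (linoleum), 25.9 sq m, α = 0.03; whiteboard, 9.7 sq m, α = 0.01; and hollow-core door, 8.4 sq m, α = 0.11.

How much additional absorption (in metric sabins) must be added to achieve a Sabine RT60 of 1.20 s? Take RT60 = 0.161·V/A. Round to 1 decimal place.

Total absorption A₁ = 25.9·0.07 + 42.4·0.02 + 25.9·0.03 + 9.7·0.01 + 8.4·0.11
  = 1.813 + 0.848 + 0.777 + 0.097 + 0.924 = 4.459 sq m sabins.
Target A₂ = 0.161·72.576/1.20 = 9.737 sabins (V = 72.576 m³).
ΔA = A₂ − A₁ = 9.737 − 4.459 = 5.3 sabins.

5.3 sabins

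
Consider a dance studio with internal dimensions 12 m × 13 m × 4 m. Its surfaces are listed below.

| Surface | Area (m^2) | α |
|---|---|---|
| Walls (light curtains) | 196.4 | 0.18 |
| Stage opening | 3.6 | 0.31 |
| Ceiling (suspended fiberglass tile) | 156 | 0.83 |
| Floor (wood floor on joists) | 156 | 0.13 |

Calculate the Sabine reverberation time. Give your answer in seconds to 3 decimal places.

0.539 sec

A = Σ Sᵢαᵢ = 196.4·0.18 + 3.6·0.31 + 156·0.83 + 156·0.13 = 186.228 sabins.
Volume V = 12 × 13 × 4 = 624 m³.
T = 0.161 V/A = 0.161·624/186.228 = 0.539 s.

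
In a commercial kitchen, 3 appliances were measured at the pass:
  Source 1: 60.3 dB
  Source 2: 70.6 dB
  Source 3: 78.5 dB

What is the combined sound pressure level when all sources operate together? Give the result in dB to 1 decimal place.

Σ 10^(Lᵢ/10) = 8.335e+07.
L_total = 10·log₁₀(8.335e+07) = 79.2 dB.

79.2 dB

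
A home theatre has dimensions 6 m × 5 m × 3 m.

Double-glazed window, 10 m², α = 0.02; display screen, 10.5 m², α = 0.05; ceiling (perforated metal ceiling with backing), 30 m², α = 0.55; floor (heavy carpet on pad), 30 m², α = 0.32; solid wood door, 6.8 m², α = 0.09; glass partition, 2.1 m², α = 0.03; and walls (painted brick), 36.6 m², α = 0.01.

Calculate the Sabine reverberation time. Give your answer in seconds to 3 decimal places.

A = Σ Sᵢαᵢ = 10·0.02 + 10.5·0.05 + 30·0.55 + 30·0.32 + 6.8·0.09 + 2.1·0.03 + 36.6·0.01 = 27.866 sabins.
Volume V = 6 × 5 × 3 = 90 m³.
T = 0.161 V/A = 0.161·90/27.866 = 0.520 s.

0.520 s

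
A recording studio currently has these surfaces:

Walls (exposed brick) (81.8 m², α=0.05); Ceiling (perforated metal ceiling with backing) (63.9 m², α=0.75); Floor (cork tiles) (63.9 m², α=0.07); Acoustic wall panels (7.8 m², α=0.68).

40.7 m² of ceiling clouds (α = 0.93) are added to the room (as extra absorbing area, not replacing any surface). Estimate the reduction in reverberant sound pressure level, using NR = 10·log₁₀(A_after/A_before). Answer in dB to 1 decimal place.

Equivalent absorption area: A_before = 81.8·0.05 + 63.9·0.75 + 63.9·0.07 + 7.8·0.68 = 61.792 m².
Added absorption = 40.7 × 0.93 = 37.851 sabins.
New total A_after = 99.643 sabins.
NR = 10·log₁₀(99.643/61.792) = 2.1 dB.

2.1 dB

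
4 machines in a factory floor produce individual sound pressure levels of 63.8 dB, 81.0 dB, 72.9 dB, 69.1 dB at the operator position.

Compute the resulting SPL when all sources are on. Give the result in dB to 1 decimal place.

81.9 dB

Converting to relative power and adding: 10^(63.8/10) + 10^(81.0/10) + 10^(72.9/10) + 10^(69.1/10) = 1.559e+08.
Combined level = 10 log₁₀(1.559e+08) = 81.9 dB.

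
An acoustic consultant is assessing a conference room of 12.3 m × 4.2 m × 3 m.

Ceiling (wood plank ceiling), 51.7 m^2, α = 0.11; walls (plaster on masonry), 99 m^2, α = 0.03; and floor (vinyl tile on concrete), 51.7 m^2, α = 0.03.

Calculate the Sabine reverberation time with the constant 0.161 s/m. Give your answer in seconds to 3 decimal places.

2.444 sec

Total absorption A = 51.7×0.11 + 99×0.03 + 51.7×0.03
  = 5.687 + 2.970 + 1.551 = 10.208 m^2 sabins.
Volume V = 12.3 × 4.2 × 3 = 154.98 m³.
Sabine: RT60 = 0.161 × 154.98 / 10.208 = 2.444 s.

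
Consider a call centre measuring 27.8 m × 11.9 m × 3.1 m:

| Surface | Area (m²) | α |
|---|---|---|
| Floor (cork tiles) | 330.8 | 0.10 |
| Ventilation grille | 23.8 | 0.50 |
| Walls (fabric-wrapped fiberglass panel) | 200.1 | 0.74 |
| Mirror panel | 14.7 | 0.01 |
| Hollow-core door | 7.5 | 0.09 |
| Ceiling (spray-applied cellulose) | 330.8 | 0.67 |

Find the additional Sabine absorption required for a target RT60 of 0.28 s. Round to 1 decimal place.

174.2 sabins

Total absorption A₁ = 330.8*0.10 + 23.8*0.50 + 200.1*0.74 + 14.7*0.01 + 7.5*0.09 + 330.8*0.67
  = 33.080 + 11.900 + 148.074 + 0.147 + 0.675 + 221.636 = 415.512 m² sabins.
V = 1025.542 m³. Required absorption A₂ = 0.161 × 1025.542 / 0.28 = 589.687 sabins.
ΔA = A₂ − A₁ = 589.687 − 415.512 = 174.2 sabins.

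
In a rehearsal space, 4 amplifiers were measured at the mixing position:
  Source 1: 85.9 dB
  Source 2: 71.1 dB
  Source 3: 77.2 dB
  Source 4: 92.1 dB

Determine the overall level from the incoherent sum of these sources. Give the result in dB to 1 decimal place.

93.2 dB

Converting to relative power and adding: 10^(85.9/10) + 10^(71.1/10) + 10^(77.2/10) + 10^(92.1/10) = 2.076e+09.
L_total = 10·log₁₀(2.076e+09) = 93.2 dB.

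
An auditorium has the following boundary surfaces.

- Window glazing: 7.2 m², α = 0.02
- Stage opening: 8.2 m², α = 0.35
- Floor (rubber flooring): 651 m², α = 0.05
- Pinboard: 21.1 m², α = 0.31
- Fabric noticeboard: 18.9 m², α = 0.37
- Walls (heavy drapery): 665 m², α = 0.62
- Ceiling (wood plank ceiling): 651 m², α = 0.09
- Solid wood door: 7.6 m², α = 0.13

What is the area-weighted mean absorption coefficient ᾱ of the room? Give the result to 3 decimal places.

S = Σ Sᵢ = 7.2 + 8.2 + 651 + 21.1 + 18.9 + 665 + 651 + 7.6 = 2030.0 m².
A = 7.2·0.02 + 8.2·0.35 + 651·0.05 + 21.1·0.31 + 18.9·0.37 + 665·0.62 + 651·0.09 + 7.6·0.13 = 520.976 sabins.
ᾱ = A/S = 0.257.

0.257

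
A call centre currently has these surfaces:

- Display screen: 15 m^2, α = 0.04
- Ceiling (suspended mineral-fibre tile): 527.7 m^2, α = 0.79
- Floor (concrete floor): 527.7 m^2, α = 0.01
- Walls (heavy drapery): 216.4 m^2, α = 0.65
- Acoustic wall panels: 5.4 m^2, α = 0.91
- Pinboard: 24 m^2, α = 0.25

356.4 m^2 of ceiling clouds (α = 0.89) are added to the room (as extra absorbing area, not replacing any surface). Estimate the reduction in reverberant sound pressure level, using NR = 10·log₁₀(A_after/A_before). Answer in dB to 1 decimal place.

1.9 dB

A_before = Σ Sᵢαᵢ = 15·0.04 + 527.7·0.79 + 527.7·0.01 + 216.4·0.65 + 5.4·0.91 + 24·0.25 = 574.334 sabins.
Treatment contributes 356.4·0.89 = 317.196 sabins.
A_after = 574.334 + 317.196 = 891.530 sabins.
Reduction = 10 log₁₀(A_after/A_before) = 10 log₁₀(1.5523) = 1.9 dB.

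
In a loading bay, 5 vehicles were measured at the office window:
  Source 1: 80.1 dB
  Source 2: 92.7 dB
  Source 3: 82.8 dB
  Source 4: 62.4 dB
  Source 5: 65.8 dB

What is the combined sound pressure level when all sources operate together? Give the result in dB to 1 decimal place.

93.3 dB

Converting to relative power and adding: 10^(80.1/10) + 10^(92.7/10) + 10^(82.8/10) + 10^(62.4/10) + 10^(65.8/10) = 2.161e+09.
L_total = 10·log₁₀(2.161e+09) = 93.3 dB.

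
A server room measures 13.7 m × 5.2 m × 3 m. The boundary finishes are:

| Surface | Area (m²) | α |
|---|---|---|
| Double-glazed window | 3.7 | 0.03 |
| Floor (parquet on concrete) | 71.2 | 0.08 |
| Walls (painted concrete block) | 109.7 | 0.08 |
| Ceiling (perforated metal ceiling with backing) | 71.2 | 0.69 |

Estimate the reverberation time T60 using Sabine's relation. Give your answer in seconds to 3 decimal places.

0.540 sec

Summing Sᵢαᵢ: 0.111 + 5.696 + 8.776 + 49.128 → A = 63.711 sabins.
V = 13.7·5.2·3 = 213.72 m³.
T = 0.161 V/A = 0.161·213.72/63.711 = 0.540 s.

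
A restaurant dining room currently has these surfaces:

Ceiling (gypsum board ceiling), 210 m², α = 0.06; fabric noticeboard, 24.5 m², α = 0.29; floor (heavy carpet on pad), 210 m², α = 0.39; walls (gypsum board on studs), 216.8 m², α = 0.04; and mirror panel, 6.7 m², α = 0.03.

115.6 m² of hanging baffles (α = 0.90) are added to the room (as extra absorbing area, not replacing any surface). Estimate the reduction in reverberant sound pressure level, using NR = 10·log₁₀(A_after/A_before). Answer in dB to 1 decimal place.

2.9 dB

A_before = Σ Sᵢαᵢ = 210×0.06 + 24.5×0.29 + 210×0.39 + 216.8×0.04 + 6.7×0.03 = 110.478 sabins.
Treatment contributes 115.6·0.90 = 104.040 sabins.
A_after = 110.478 + 104.040 = 214.518 sabins.
Reduction = 10 log₁₀(A_after/A_before) = 10 log₁₀(1.9417) = 2.9 dB.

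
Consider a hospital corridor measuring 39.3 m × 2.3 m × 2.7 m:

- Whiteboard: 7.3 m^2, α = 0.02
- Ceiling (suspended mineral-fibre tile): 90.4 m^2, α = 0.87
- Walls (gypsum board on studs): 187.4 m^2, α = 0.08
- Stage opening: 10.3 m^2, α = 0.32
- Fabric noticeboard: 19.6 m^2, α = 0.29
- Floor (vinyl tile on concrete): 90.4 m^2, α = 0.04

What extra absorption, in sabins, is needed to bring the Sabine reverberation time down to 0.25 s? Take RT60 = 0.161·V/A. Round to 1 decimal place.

Equivalent absorption area: A₁ = 7.3*0.02 + 90.4*0.87 + 187.4*0.08 + 10.3*0.32 + 19.6*0.29 + 90.4*0.04 = 106.382 m^2.
For T = 0.25 s, need A₂ = 0.161·V/T = 0.161·244.053/0.25 = 157.170 sabins.
Additional absorption ΔA = 157.170 − 106.382 = 50.8 sabins.

50.8 sabins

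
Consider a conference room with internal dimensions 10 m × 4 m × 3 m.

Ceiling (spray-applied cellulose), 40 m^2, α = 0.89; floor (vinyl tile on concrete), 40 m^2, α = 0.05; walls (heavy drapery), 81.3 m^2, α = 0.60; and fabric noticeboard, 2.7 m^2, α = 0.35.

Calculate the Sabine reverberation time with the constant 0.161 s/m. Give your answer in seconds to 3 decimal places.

Total absorption A = 40*0.89 + 40*0.05 + 81.3*0.60 + 2.7*0.35
  = 35.600 + 2.000 + 48.780 + 0.945 = 87.325 m^2 sabins.
Volume V = 10 × 4 × 3 = 120 m³.
Sabine: RT60 = 0.161 × 120 / 87.325 = 0.221 s.

0.221 seconds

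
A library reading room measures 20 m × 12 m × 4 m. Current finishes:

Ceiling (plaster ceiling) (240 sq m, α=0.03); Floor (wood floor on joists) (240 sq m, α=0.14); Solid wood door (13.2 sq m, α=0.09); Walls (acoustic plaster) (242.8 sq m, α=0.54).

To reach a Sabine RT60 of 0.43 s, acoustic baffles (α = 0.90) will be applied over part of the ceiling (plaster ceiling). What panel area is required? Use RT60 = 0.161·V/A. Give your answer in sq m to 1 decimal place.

Summing Sᵢαᵢ: 7.200 + 33.600 + 1.188 + 131.112 → A₁ = 173.100 sabins.
V = 960 m³. Target absorption A₂ = 0.161 × 960 / 0.43 = 359.442 sabins.
ΔA needed = 359.442 − 173.100 = 186.342 sabins.
Net gain per sq m: Δα = 0.90 − 0.03 = 0.87.
Area = ΔA/Δα = 186.342/0.87 = 214.2 sq m.

214.2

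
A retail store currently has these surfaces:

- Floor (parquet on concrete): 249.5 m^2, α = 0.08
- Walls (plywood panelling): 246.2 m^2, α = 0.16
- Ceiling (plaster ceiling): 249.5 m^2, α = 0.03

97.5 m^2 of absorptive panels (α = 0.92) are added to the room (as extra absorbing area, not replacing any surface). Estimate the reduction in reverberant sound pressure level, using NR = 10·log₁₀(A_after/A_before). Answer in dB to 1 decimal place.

Equivalent absorption area: A_before = 249.5×0.08 + 246.2×0.16 + 249.5×0.03 = 66.837 m^2.
Added absorption = 97.5 × 0.92 = 89.700 sabins.
A_after = 66.837 + 89.700 = 156.537 sabins.
NR = 10·log₁₀(156.537/66.837) = 3.7 dB.

3.7 dB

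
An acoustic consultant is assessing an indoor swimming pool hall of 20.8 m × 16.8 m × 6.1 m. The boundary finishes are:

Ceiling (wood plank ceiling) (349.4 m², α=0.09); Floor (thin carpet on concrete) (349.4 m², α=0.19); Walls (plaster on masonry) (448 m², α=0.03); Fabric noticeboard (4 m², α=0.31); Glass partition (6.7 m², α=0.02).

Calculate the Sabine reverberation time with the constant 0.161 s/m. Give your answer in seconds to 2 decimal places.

3.05 s

Equivalent absorption area: A = 349.4×0.09 + 349.4×0.19 + 448×0.03 + 4×0.31 + 6.7×0.02 = 112.646 m².
Room volume: 2131.584 m³.
Sabine: RT60 = 0.161 × 2131.584 / 112.646 = 3.05 s.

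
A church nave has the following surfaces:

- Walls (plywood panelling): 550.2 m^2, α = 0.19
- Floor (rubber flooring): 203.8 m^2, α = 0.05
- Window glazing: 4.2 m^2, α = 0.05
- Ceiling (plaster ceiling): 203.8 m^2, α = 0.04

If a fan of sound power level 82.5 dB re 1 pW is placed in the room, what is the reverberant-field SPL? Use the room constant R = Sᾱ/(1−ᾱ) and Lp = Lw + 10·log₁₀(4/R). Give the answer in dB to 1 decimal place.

67.0 dB

A = 123.090 sabins; S = 962.0 m^2.
ᾱ = 0.1280, so room constant R = A/(1−ᾱ) = 141.158 m^2.
Lp = Lw + 10 log₁₀(4/R) = 82.5 -15.48 = 67.0 dB.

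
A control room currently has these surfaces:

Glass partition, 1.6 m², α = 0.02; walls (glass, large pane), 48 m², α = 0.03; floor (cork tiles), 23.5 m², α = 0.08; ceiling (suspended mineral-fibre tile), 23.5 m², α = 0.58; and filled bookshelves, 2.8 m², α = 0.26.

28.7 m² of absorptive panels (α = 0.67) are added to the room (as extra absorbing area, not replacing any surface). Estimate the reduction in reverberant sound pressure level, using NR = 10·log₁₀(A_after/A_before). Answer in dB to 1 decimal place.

3.2 dB

Equivalent absorption area: A_before = 1.6*0.02 + 48*0.03 + 23.5*0.08 + 23.5*0.58 + 2.8*0.26 = 17.710 m².
Treatment contributes 28.7·0.67 = 19.229 sabins.
A_after = 17.710 + 19.229 = 36.939 sabins.
NR = 10·log₁₀(36.939/17.710) = 3.2 dB.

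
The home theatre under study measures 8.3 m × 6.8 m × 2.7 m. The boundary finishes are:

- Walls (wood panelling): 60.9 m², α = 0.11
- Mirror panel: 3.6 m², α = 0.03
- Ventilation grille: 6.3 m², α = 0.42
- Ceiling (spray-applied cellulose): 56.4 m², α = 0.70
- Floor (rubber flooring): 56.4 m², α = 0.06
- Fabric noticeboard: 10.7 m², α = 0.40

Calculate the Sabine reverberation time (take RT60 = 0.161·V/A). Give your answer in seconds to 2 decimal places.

Summing Sᵢαᵢ: 6.699 + 0.108 + 2.646 + 39.480 + 3.384 + 4.280 → A = 56.597 sabins.
Room volume: 152.388 m³.
T = 0.161 V/A = 0.161·152.388/56.597 = 0.43 s.

0.43 s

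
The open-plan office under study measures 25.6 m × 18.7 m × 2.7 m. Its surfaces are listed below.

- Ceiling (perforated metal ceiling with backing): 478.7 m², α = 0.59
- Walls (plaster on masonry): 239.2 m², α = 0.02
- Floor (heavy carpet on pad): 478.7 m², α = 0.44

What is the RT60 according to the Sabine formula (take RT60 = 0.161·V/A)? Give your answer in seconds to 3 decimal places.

0.418 sec

A = Σ Sᵢαᵢ = 478.7·0.59 + 239.2·0.02 + 478.7·0.44 = 497.845 sabins.
Room volume: 1292.544 m³.
T = 0.161 V/A = 0.161·1292.544/497.845 = 0.418 s.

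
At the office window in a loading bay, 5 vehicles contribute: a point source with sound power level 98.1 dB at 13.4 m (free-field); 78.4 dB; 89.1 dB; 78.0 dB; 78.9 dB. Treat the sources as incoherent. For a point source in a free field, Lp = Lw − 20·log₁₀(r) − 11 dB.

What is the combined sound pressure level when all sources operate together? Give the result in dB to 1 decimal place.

90.1 dB

Source at 13.4 m: Lp = 98.1 − 20·log₁₀(13.4) − 11 = 64.6 dB.
Σ 10^(Lᵢ/10) = 1.026e+09.
Combined level = 10 log₁₀(1.026e+09) = 90.1 dB.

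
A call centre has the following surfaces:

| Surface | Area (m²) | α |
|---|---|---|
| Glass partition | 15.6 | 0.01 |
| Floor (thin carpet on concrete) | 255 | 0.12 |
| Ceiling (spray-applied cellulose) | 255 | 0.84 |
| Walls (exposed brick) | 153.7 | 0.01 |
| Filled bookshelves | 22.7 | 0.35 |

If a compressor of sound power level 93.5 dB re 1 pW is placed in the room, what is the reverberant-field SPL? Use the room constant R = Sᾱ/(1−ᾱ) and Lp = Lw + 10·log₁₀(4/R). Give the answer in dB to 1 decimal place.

A = 254.438 sabins; S = 702.0 m².
ᾱ = 0.3624, so room constant R = A/(1−ᾱ) = 399.056 m².
Lp = 93.5 + 10·log₁₀(4/399.056) = 93.5 + (-19.99) = 73.5 dB.

73.5 dB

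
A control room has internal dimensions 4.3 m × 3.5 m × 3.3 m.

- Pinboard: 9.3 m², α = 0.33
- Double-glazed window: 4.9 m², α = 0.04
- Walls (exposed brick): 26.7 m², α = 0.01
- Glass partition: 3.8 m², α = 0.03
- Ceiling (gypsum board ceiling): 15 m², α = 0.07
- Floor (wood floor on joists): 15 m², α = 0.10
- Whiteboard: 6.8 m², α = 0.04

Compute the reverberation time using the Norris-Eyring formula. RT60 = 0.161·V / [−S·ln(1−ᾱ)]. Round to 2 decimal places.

S = Σ Sᵢ = 81.5 m².
Absorption A = 9.3·0.33 + 4.9·0.04 + 26.7·0.01 + 3.8·0.03 + 15·0.07 + 15·0.10 + 6.8·0.04 = 6.468 sabins.
ᾱ = 6.468 / 81.5 = 0.0794.
−S·ln(1−ᾱ) = −81.5 × ln(1 − 0.0794) = 6.742.
V = 4.3 × 3.5 × 3.3 = 49.665 m³.
T = 0.161·V/[−S·ln(1−ᾱ)] = 0.161·49.665/6.742 = 1.19 s.

1.19 seconds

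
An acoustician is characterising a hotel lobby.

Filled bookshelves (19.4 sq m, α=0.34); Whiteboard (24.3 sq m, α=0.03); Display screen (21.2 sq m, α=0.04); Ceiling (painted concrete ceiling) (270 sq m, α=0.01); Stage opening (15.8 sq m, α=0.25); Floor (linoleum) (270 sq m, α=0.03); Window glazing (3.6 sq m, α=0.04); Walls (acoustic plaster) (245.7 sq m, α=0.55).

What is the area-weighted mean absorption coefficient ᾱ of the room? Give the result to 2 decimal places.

Total surface area S = 870.0 sq m.
A = 19.4*0.34 + 24.3*0.03 + 21.2*0.04 + 270*0.01 + 15.8*0.25 + 270*0.03 + 3.6*0.04 + 245.7*0.55 = 158.202 sabins.
ᾱ = A/S = 0.18.

0.18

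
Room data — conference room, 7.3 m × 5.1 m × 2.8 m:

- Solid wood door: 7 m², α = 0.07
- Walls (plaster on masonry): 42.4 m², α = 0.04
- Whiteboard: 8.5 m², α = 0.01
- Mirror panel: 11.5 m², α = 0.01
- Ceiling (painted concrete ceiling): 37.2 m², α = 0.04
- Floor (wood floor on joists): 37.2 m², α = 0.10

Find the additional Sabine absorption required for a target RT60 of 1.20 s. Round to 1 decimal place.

Total absorption A₁ = 7·0.07 + 42.4·0.04 + 8.5·0.01 + 11.5·0.01 + 37.2·0.04 + 37.2·0.10
  = 0.490 + 1.696 + 0.085 + 0.115 + 1.488 + 3.720 = 7.594 m² sabins.
Target A₂ = 0.161·104.244/1.20 = 13.986 sabins (V = 104.244 m³).
Additional absorption ΔA = 13.986 − 7.594 = 6.4 sabins.

6.4 sabins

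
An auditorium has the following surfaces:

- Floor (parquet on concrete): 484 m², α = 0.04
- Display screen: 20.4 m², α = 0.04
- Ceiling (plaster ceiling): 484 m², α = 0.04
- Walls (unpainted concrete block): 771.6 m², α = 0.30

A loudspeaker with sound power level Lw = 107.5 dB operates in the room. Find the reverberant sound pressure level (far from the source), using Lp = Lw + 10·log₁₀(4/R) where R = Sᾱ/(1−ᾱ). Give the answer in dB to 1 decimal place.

Σ(Sᵢαᵢ) = 484·0.04 + 20.4·0.04 + 484·0.04 + 771.6·0.30 = 271.016; total area S = 1760.0 m².
ᾱ = 0.1540, so room constant R = A/(1−ᾱ) = 320.350 m².
Lp = Lw + 10 log₁₀(4/R) = 107.5 -19.04 = 88.5 dB.

88.5 dB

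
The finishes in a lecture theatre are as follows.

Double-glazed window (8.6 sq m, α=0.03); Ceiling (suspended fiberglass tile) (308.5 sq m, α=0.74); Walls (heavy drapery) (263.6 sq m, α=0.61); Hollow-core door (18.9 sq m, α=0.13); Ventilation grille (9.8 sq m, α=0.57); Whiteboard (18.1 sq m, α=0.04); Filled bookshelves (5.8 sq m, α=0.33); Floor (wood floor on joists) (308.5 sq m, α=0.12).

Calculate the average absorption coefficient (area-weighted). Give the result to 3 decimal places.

0.464

Total surface area S = 941.8 sq m.
Weighted sum Σ Sα = 437.045.
ᾱ = A/S = 0.464.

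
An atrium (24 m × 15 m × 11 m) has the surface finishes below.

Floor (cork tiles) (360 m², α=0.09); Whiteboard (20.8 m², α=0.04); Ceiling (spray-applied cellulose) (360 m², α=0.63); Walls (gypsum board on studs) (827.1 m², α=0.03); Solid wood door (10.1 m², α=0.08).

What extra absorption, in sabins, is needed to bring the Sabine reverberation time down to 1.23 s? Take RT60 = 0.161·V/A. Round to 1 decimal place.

Equivalent absorption area: A₁ = 360*0.09 + 20.8*0.04 + 360*0.63 + 827.1*0.03 + 10.1*0.08 = 285.653 m².
V = 3960 m³. Required absorption A₂ = 0.161 × 3960 / 1.23 = 518.341 sabins.
Shortfall: 518.341 − 285.653 = 232.7 sabins.

232.7 sabins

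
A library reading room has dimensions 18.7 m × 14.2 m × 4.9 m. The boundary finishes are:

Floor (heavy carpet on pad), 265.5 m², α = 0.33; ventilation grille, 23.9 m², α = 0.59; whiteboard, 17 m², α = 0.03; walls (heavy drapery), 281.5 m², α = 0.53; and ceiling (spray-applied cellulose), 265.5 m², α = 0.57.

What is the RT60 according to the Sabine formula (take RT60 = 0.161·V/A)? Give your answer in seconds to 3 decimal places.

A = Σ Sᵢαᵢ = 265.5·0.33 + 23.9·0.59 + 17·0.03 + 281.5·0.53 + 265.5·0.57 = 402.756 sabins.
V = 18.7·14.2·4.9 = 1301.146 m³.
T = 0.161 V/A = 0.161·1301.146/402.756 = 0.520 s.

0.520 s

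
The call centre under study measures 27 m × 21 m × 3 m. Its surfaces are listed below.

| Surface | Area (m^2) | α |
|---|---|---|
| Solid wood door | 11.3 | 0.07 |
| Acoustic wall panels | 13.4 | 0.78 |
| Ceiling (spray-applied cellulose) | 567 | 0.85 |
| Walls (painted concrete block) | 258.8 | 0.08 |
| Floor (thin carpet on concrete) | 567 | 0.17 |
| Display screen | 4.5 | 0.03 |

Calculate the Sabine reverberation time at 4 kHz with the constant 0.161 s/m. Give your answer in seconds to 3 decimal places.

0.449 sec

Summing Sᵢαᵢ: 0.791 + 10.452 + 481.950 + 20.704 + 96.390 + 0.135 → A = 610.422 sabins.
Volume V = 27 × 21 × 3 = 1701 m³.
Sabine: RT60 = 0.161 × 1701 / 610.422 = 0.449 s.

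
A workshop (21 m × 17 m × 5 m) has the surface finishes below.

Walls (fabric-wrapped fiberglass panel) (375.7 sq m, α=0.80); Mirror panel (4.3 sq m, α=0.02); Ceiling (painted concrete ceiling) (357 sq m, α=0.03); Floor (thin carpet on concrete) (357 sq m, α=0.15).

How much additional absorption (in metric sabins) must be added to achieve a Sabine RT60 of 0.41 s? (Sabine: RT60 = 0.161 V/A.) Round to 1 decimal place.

336.0 sabins

Equivalent absorption area: A₁ = 375.7*0.80 + 4.3*0.02 + 357*0.03 + 357*0.15 = 364.906 sq m.
V = 1785 m³. Required absorption A₂ = 0.161 × 1785 / 0.41 = 700.939 sabins.
ΔA = A₂ − A₁ = 700.939 − 364.906 = 336.0 sabins.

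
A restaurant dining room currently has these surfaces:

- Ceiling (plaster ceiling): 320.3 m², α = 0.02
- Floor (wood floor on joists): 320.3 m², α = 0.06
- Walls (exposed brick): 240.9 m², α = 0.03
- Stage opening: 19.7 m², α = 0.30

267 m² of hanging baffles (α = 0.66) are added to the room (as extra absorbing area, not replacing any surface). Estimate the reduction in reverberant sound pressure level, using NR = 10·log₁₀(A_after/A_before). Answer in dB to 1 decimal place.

7.4 dB

Equivalent absorption area: A_before = 320.3·0.02 + 320.3·0.06 + 240.9·0.03 + 19.7·0.30 = 38.761 m².
Added absorption = 267 × 0.66 = 176.220 sabins.
A_after = 38.761 + 176.220 = 214.981 sabins.
NR = 10·log₁₀(214.981/38.761) = 7.4 dB.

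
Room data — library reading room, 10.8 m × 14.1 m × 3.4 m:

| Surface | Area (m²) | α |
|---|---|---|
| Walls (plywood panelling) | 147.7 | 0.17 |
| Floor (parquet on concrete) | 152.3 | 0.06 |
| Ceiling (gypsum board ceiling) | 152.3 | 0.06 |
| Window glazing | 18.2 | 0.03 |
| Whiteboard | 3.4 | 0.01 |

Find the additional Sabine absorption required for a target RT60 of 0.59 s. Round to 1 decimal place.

Total absorption A₁ = 147.7*0.17 + 152.3*0.06 + 152.3*0.06 + 18.2*0.03 + 3.4*0.01
  = 25.109 + 9.138 + 9.138 + 0.546 + 0.034 = 43.965 m² sabins.
V = 517.752 m³. Required absorption A₂ = 0.161 × 517.752 / 0.59 = 141.285 sabins.
Additional absorption ΔA = 141.285 − 43.965 = 97.3 sabins.

97.3 sabins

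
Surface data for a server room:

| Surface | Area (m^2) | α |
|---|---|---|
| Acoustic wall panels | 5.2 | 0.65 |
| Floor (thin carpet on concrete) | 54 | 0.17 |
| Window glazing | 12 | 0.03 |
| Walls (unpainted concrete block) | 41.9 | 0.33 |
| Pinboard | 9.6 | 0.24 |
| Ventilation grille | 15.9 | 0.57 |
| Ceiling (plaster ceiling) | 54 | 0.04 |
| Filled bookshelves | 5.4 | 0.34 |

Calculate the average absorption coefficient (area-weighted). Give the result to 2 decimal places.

0.21

Total surface area S = 198.0 m^2.
A = 5.2×0.65 + 54×0.17 + 12×0.03 + 41.9×0.33 + 9.6×0.24 + 15.9×0.57 + 54×0.04 + 5.4×0.34 = 42.110 sabins.
ᾱ = A/S = 0.21.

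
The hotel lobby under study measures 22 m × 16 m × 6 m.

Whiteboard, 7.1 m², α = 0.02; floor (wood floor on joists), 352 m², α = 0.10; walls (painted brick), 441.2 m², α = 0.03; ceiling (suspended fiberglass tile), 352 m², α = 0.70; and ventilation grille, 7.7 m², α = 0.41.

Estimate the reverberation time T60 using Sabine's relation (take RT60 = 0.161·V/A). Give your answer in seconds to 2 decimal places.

Total absorption A = 7.1*0.02 + 352*0.10 + 441.2*0.03 + 352*0.70 + 7.7*0.41
  = 0.142 + 35.200 + 13.236 + 246.400 + 3.157 = 298.135 m² sabins.
Room volume: 2112 m³.
Sabine: RT60 = 0.161 × 2112 / 298.135 = 1.14 s.

1.14 seconds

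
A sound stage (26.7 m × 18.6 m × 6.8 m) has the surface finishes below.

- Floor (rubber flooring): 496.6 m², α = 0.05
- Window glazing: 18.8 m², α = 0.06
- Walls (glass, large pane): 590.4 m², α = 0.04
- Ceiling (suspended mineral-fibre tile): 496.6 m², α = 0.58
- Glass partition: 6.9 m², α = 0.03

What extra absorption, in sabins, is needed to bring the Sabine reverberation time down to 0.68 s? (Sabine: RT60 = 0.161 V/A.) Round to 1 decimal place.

Total absorption A₁ = 496.6×0.05 + 18.8×0.06 + 590.4×0.04 + 496.6×0.58 + 6.9×0.03
  = 24.830 + 1.128 + 23.616 + 288.028 + 0.207 = 337.809 m² sabins.
V = 3377.016 m³. Required absorption A₂ = 0.161 × 3377.016 / 0.68 = 799.558 sabins.
ΔA = A₂ − A₁ = 799.558 − 337.809 = 461.7 sabins.

461.7 sabins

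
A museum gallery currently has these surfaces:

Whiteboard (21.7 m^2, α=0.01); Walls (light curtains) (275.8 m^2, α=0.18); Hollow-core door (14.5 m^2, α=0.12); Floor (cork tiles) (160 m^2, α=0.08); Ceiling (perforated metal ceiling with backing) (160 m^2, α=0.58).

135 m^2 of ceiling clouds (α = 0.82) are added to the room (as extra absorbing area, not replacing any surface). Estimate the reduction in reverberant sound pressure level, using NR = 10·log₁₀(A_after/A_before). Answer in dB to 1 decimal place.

2.3 dB

Total absorption A_before = 21.7*0.01 + 275.8*0.18 + 14.5*0.12 + 160*0.08 + 160*0.58
  = 0.217 + 49.644 + 1.740 + 12.800 + 92.800 = 157.201 m^2 sabins.
Treatment contributes 135·0.82 = 110.700 sabins.
A_after = 157.201 + 110.700 = 267.901 sabins.
NR = 10·log₁₀(267.901/157.201) = 2.3 dB.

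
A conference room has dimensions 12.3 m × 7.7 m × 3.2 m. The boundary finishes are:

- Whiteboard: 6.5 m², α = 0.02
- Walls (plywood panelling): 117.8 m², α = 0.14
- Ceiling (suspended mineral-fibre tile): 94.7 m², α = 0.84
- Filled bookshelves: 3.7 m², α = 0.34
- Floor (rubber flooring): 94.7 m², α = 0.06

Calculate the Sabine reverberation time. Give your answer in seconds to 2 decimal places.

0.47 seconds

Total absorption A = 6.5×0.02 + 117.8×0.14 + 94.7×0.84 + 3.7×0.34 + 94.7×0.06
  = 0.130 + 16.492 + 79.548 + 1.258 + 5.682 = 103.110 m² sabins.
Volume V = 12.3 × 7.7 × 3.2 = 303.072 m³.
T = 0.161 V/A = 0.161·303.072/103.110 = 0.47 s.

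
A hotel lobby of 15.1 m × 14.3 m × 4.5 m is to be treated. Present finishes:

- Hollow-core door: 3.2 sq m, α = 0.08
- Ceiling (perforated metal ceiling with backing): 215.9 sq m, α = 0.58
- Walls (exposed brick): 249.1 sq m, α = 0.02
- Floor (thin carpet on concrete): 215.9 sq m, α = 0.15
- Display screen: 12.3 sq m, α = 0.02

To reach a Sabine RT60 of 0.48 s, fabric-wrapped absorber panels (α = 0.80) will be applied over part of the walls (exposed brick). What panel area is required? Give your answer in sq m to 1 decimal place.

208.8

Equivalent absorption area: A₁ = 3.2·0.08 + 215.9·0.58 + 249.1·0.02 + 215.9·0.15 + 12.3·0.02 = 163.091 sq m.
Required A₂ = 0.161·971.685/0.48 = 325.919 sabins.
ΔA needed = 325.919 − 163.091 = 162.828 sabins.
Each sq m of panel replacing the walls (exposed brick) adds (0.80 − 0.02) = 0.78 sabins.
Panel area = 162.828 / 0.78 = 208.8 sq m.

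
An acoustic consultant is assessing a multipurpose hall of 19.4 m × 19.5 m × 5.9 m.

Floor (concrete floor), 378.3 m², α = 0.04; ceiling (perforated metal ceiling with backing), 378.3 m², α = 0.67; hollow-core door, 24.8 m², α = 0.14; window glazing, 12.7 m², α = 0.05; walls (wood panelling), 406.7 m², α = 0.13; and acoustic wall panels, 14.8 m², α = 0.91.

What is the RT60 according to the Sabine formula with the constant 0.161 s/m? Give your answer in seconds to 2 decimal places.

Total absorption A = 378.3·0.04 + 378.3·0.67 + 24.8·0.14 + 12.7·0.05 + 406.7·0.13 + 14.8·0.91
  = 15.132 + 253.461 + 3.472 + 0.635 + 52.871 + 13.468 = 339.039 m² sabins.
Room volume: 2231.97 m³.
T = 0.161 V/A = 0.161·2231.97/339.039 = 1.06 s.

1.06 s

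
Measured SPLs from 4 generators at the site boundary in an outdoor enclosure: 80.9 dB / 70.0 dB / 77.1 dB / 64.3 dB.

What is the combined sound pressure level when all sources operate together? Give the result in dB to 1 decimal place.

82.7 dB

Sum in the linear (power) domain: Σ 10^(Lᵢ/10) = 10^(80.9/10) + 10^(70.0/10) + 10^(77.1/10) + 10^(64.3/10) = 1.87e+08.
Back to dB: 10·log₁₀ Σ = 82.7 dB.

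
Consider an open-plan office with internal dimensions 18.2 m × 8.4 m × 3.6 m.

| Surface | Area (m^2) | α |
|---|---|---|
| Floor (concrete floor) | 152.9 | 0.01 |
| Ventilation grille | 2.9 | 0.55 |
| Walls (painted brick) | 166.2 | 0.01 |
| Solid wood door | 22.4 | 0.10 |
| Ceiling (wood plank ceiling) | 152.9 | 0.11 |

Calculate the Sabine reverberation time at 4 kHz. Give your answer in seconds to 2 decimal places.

3.72 seconds

Equivalent absorption area: A = 152.9×0.01 + 2.9×0.55 + 166.2×0.01 + 22.4×0.10 + 152.9×0.11 = 23.845 m^2.
V = 18.2·8.4·3.6 = 550.368 m³.
Sabine: RT60 = 0.161 × 550.368 / 23.845 = 3.72 s.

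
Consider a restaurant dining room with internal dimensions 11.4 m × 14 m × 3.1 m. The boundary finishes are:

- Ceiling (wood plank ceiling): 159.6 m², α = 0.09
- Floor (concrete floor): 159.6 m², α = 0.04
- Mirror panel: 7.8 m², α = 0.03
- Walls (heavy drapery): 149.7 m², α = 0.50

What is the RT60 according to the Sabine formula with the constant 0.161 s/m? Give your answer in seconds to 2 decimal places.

0.83 s

Equivalent absorption area: A = 159.6·0.09 + 159.6·0.04 + 7.8·0.03 + 149.7·0.50 = 95.832 m².
V = 11.4·14·3.1 = 494.76 m³.
RT60 = 0.161 · V / A = 0.161 × 494.76 / 95.832 = 0.83 s.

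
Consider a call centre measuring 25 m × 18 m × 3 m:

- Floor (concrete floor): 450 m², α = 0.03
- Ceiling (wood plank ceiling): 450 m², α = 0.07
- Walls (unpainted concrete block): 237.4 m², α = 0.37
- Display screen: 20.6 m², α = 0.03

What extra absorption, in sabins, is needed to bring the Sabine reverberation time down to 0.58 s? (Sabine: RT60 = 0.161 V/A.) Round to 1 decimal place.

A₁ = Σ Sᵢαᵢ = 450×0.03 + 450×0.07 + 237.4×0.37 + 20.6×0.03 = 133.456 sabins.
For T = 0.58 s, need A₂ = 0.161·V/T = 0.161·1350/0.58 = 374.741 sabins.
ΔA = A₂ − A₁ = 374.741 − 133.456 = 241.3 sabins.

241.3 sabins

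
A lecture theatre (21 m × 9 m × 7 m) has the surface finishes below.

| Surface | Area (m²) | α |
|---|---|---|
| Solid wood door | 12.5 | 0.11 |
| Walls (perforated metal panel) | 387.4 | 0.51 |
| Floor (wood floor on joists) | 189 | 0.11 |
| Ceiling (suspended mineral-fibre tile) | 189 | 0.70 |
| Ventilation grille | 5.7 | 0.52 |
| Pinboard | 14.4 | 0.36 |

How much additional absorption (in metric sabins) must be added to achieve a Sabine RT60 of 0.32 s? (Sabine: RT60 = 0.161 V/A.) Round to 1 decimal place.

Total absorption A₁ = 12.5*0.11 + 387.4*0.51 + 189*0.11 + 189*0.70 + 5.7*0.52 + 14.4*0.36
  = 1.375 + 197.574 + 20.790 + 132.300 + 2.964 + 5.184 = 360.187 m² sabins.
V = 1323 m³. Required absorption A₂ = 0.161 × 1323 / 0.32 = 665.634 sabins.
ΔA = A₂ − A₁ = 665.634 − 360.187 = 305.4 sabins.

305.4 sabins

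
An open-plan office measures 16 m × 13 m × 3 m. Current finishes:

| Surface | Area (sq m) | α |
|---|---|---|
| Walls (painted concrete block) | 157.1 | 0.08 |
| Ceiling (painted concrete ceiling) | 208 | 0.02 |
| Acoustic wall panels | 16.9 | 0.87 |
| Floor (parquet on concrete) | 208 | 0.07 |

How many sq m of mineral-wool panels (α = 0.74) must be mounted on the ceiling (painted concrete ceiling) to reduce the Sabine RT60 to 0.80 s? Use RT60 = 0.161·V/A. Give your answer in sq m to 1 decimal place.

110.5

Summing Sᵢαᵢ: 12.568 + 4.160 + 14.703 + 14.560 → A₁ = 45.991 sabins.
V = 624 m³. Target absorption A₂ = 0.161 × 624 / 0.80 = 125.580 sabins.
Absorption to add: 125.580 − 45.991 = 79.589 sabins.
Net gain per sq m: Δα = 0.74 − 0.02 = 0.72.
Area = ΔA/Δα = 79.589/0.72 = 110.5 sq m.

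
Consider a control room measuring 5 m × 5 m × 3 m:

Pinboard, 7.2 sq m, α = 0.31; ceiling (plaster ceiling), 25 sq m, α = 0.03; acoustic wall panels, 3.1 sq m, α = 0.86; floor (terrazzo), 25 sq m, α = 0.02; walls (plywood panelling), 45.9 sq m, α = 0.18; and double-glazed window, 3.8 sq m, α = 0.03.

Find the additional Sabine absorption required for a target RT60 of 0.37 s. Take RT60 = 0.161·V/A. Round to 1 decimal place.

Summing Sᵢαᵢ: 2.232 + 0.750 + 2.666 + 0.500 + 8.262 + 0.114 → A₁ = 14.524 sabins.
For T = 0.37 s, need A₂ = 0.161·V/T = 0.161·75/0.37 = 32.635 sabins.
Additional absorption ΔA = 32.635 − 14.524 = 18.1 sabins.

18.1 sabins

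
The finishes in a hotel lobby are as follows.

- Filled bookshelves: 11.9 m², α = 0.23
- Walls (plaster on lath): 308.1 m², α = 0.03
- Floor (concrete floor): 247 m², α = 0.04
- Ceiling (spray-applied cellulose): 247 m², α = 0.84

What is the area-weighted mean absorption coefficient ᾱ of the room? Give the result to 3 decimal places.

S = Σ Sᵢ = 11.9 + 308.1 + 247 + 247 = 814.0 m².
Weighted sum Σ Sα = 229.340.
ᾱ = A/S = 0.282.

0.282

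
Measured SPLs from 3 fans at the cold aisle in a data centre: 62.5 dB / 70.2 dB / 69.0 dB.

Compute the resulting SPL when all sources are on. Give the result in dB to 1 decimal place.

73.1 dB

Σ 10^(Lᵢ/10) = 2.019e+07.
Back to dB: 10·log₁₀ Σ = 73.1 dB.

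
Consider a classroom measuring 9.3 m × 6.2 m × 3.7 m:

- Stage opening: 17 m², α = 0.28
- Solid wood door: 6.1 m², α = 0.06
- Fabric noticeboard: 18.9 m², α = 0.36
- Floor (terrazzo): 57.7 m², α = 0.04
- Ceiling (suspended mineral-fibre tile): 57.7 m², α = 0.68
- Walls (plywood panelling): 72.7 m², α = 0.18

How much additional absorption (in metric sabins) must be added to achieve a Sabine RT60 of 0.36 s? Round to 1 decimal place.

Equivalent absorption area: A₁ = 17·0.28 + 6.1·0.06 + 18.9·0.36 + 57.7·0.04 + 57.7·0.68 + 72.7·0.18 = 66.560 m².
V = 213.342 m³. Required absorption A₂ = 0.161 × 213.342 / 0.36 = 95.411 sabins.
ΔA = A₂ − A₁ = 95.411 − 66.560 = 28.9 sabins.

28.9 sabins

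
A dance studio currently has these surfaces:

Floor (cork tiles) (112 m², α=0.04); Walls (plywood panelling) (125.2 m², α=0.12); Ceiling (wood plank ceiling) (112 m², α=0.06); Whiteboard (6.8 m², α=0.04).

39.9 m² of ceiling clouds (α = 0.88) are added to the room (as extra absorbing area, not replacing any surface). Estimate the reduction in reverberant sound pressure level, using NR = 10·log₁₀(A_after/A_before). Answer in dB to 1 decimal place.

Summing Sᵢαᵢ: 4.480 + 15.024 + 6.720 + 0.272 → A_before = 26.496 sabins.
Treatment contributes 39.9·0.88 = 35.112 sabins.
A_after = 26.496 + 35.112 = 61.608 sabins.
NR = 10·log₁₀(61.608/26.496) = 3.7 dB.

3.7 dB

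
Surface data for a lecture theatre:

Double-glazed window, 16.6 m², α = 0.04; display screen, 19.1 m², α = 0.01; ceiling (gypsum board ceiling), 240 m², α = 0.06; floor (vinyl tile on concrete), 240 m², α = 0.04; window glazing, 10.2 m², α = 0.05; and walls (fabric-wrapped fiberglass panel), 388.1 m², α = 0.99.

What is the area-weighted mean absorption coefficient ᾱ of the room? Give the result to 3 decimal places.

0.448

S = Σ Sᵢ = 16.6 + 19.1 + 240 + 240 + 10.2 + 388.1 = 914.0 m².
Σ(Sᵢαᵢ) = 16.6*0.04 + 19.1*0.01 + 240*0.06 + 240*0.04 + 10.2*0.05 + 388.1*0.99 = 409.584.
ᾱ = 409.584 / 914.0 = 0.448.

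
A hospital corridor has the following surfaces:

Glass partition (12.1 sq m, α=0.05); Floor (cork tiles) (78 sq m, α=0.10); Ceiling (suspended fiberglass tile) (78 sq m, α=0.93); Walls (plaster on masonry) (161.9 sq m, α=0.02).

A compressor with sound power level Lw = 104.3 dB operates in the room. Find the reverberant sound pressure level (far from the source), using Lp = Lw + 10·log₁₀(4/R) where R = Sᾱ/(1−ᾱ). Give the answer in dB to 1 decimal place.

Σ(Sᵢαᵢ) = 12.1×0.05 + 78×0.10 + 78×0.93 + 161.9×0.02 = 84.183; total area S = 330.0 sq m.
ᾱ = 0.2551, so room constant R = A/(1−ᾱ) = 113.012 sq m.
Lp = 104.3 + 10·log₁₀(4/113.012) = 104.3 + (-14.51) = 89.8 dB.

89.8 dB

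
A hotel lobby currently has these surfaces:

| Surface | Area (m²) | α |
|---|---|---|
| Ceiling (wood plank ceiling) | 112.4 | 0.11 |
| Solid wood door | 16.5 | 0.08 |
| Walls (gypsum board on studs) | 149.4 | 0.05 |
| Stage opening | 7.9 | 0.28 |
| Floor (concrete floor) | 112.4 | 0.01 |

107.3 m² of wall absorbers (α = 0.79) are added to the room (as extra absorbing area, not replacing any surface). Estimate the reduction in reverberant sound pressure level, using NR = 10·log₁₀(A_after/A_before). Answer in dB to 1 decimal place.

6.5 dB

A_before = Σ Sᵢαᵢ = 112.4·0.11 + 16.5·0.08 + 149.4·0.05 + 7.9·0.28 + 112.4·0.01 = 24.490 sabins.
Treatment contributes 107.3·0.79 = 84.767 sabins.
A_after = 24.490 + 84.767 = 109.257 sabins.
NR = 10·log₁₀(109.257/24.490) = 6.5 dB.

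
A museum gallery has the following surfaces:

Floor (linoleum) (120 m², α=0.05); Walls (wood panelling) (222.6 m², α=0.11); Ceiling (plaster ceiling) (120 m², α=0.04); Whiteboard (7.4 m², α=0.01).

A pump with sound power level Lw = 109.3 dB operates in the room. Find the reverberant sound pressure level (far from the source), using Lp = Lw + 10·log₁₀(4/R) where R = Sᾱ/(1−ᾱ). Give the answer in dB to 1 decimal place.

99.5 dB

Σ(Sᵢαᵢ) = 120×0.05 + 222.6×0.11 + 120×0.04 + 7.4×0.01 = 35.360; total area S = 470.0 m².
ᾱ = 0.0752, so room constant R = A/(1−ᾱ) = 38.235 m².
Lp = 109.3 + 10·log₁₀(4/38.235) = 109.3 + (-9.80) = 99.5 dB.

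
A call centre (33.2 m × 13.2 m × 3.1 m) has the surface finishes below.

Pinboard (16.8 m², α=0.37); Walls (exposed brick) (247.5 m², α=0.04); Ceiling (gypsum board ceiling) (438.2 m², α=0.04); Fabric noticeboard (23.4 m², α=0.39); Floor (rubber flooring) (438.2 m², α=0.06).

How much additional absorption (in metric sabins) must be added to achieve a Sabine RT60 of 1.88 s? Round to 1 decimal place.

47.3 sabins

A₁ = Σ Sᵢαᵢ = 16.8×0.37 + 247.5×0.04 + 438.2×0.04 + 23.4×0.39 + 438.2×0.06 = 69.062 sabins.
For T = 1.88 s, need A₂ = 0.161·V/T = 0.161·1358.544/1.88 = 116.343 sabins.
ΔA = A₂ − A₁ = 116.343 − 69.062 = 47.3 sabins.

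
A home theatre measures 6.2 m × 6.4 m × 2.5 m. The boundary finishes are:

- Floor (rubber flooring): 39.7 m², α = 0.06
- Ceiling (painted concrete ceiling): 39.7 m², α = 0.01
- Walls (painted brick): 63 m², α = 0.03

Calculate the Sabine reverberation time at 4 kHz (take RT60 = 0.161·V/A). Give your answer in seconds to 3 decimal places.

Summing Sᵢαᵢ: 2.382 + 0.397 + 1.890 → A = 4.669 sabins.
Volume V = 6.2 × 6.4 × 2.5 = 99.2 m³.
T = 0.161 V/A = 0.161·99.2/4.669 = 3.421 s.

3.421 s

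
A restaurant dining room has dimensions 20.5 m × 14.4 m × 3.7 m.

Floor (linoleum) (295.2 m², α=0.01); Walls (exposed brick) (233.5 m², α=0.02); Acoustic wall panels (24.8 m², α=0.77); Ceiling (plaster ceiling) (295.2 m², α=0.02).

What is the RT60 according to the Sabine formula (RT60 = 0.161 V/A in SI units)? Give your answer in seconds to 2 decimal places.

A = Σ Sᵢαᵢ = 295.2×0.01 + 233.5×0.02 + 24.8×0.77 + 295.2×0.02 = 32.622 sabins.
Room volume: 1092.24 m³.
Sabine: RT60 = 0.161 × 1092.24 / 32.622 = 5.39 s.

5.39 s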